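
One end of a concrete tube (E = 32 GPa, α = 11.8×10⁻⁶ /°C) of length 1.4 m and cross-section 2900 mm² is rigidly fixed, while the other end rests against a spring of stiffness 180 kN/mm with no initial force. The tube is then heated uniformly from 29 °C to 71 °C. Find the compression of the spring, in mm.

δ ≈ 0.187 mm

The unrestrained thermal change is αΔT L = 11.8×10⁻⁶ × 42 × 1400 = 0.6938 mm.
With a force P in the spring, the elastic change of the tube is PL/(AE) and that of the spring is P/k; compatibility requires their sum to equal δ_free.
P [ L/(AE) + 1/k ] = δ_free → P [ 1400/(2900×32×10³) + 1/(180×10³) ] = 0.6938.
P = 0.6938 / 2.064×10⁻⁵ = 33610 N.
Spring compression = P/k = 33610/(180×10³) = 0.1867 mm.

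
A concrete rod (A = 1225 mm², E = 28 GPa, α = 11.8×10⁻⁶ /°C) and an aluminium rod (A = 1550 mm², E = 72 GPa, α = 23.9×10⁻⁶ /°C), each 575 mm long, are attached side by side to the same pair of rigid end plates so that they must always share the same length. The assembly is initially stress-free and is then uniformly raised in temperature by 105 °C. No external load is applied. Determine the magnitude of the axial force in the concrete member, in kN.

P ≈ 33.3 kN (tensile in the concrete)

Both members must finish at the same length. With the larger α, the aluminium tends to over-expand; the plates restrain it, putting the aluminium in compression and the concrete in tension. With no external load the two internal forces are equal and opposite, magnitude P.
Compatibility of the two members (thermal + elastic change equal): (α₁ − α₂)ΔT = P·[1/(A₁E₁) + 1/(A₂E₂)].
|α₁ − α₂|·ΔT = 12.1×10⁻⁶ × 105 = 0.00127.
1/(A₁E₁) + 1/(A₂E₂) = 1/(1225×28×10³) + 1/(1550×72×10³) = 3.812×10⁻⁸ N⁻¹.
P = 0.00127 / 3.812×10⁻⁸ = 33330 N = 33.33 kN.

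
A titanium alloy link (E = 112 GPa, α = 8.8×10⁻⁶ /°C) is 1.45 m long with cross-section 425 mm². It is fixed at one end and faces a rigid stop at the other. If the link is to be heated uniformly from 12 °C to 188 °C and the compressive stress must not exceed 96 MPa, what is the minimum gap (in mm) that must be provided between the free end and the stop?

g ≈ 1 mm

With no wall the link would lengthen by αΔT L = 8.8×10⁻⁶ × 176 × 1450 = 2.246 mm.
A stress of 96 MPa corresponds to the wall pushing the link back by σL/E = 96×1450/(112×10³) = 1.243 mm.
The gap must absorb the remainder: g_min = 2.246 − 1.243 = 1.003 mm.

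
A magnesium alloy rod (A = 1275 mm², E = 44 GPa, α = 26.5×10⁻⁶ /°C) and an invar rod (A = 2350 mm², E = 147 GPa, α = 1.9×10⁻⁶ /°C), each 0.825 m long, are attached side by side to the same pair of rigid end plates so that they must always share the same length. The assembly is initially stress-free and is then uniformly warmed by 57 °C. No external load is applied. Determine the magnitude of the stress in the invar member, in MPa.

The magnesium alloy has the larger α, so on heating it would change length more than the invar if both were free. The rigid plates force a common final length, so the magnesium alloy is put into compression and the invar into tension, with equal and opposite forces P (no external load).
Setting the final lengths equal and cancelling L: (α₁ − α₂)ΔT = P/(A₁E₁) + P/(A₂E₂).
|α₁ − α₂|·ΔT = 24.6×10⁻⁶ × 57 = 0.001402.
1/(A₁E₁) + 1/(A₂E₂) = 1/(1275×44×10³) + 1/(2350×147×10³) = 2.072×10⁻⁸ N⁻¹.
P = 0.001402 / 2.072×10⁻⁸ = 67670 N = 67.67 kN.
σ_{invar} = P/A₂ = 67670/2350 = 28.8 MPa, tensile.

σ ≈ 28.8 MPa (tensile)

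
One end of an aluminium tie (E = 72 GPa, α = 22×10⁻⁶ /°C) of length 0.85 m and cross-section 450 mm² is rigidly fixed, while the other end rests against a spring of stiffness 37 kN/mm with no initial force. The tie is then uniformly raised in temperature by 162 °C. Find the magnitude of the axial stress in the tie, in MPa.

σ ≈ 126 MPa (compressive)

If the spring were absent the tie would lengthen by αΔT L = 22×10⁻⁶ × 162 × 850 = 3.029 mm.
With a force P in the spring, the elastic change of the tie is PL/(AE) and that of the spring is P/k; compatibility requires their sum to equal δ_free.
So P = δ_free / [L/(AE) + 1/k] = 3.029 / [ 850/(450×72×10³) + 1/(37×10³) ].
P = 3.029 / 5.326×10⁻⁵ = 56880 N.
σ = P/A = 56880/450 = 126.4 MPa.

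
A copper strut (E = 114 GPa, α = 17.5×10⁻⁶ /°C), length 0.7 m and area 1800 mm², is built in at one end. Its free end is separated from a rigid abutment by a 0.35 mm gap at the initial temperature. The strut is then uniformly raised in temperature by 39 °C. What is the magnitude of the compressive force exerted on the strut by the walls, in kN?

P ≈ 37.4 kN

Unrestrained expansion: δ_free = αΔT L = 17.5×10⁻⁶ × 39 × 700 = 0.4777 mm.
The gap closes (δ_free > 0.35 mm) and the wall then resists a further 0.4777 − 0.35 = 0.1277 mm of expansion.
So σ = E(δ_free − g)/L = 114×10³ × 0.1277/700 = 20.8 MPa.
P = σA = 20.8 × 1800 = 37.45 kN.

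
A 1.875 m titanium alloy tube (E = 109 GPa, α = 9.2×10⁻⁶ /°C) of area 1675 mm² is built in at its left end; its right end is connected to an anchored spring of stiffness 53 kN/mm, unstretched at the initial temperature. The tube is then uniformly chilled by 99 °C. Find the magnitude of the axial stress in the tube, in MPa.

Free thermal contraction: δ_free = αΔT L = 9.2×10⁻⁶ × 99 × 1875 = 1.708 mm.
Let P be the tensile force in the spring. The tube extends elastically by PL/(AE) and the spring stretches by P/k; together these equal δ_free.
So P = δ_free / [L/(AE) + 1/k] = 1.708 / [ 1875/(1675×109×10³) + 1/(53×10³) ].
P = 1.708 / 2.914×10⁻⁵ = 58610 N.
σ = P/A = 58610/1675 = 34.99 MPa.

σ ≈ 35 MPa (tensile)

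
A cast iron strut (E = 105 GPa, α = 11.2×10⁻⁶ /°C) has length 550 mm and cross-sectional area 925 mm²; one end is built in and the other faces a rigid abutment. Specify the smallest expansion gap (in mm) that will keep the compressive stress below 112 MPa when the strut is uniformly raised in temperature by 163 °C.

With no wall the strut would lengthen by αΔT L = 11.2×10⁻⁶ × 163 × 550 = 1.004 mm.
At the allowable stress the elastic shortening the wall may impose is σL/E = 112 × 550 / (105×10³) = 0.5867 mm.
So the gap has to take up the difference, g_min = δ_free − σL/E = 1.004 − 0.5867 = 0.4174 mm.

g ≈ 0.417 mm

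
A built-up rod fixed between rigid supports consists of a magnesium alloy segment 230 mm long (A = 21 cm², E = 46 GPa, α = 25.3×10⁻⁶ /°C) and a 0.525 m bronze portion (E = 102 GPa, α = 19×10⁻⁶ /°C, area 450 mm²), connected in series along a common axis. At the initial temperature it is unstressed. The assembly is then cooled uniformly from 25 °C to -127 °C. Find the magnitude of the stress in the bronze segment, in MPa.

σ ≈ 386 MPa (tensile)

With the walls removed the bar would change length by δ_free = Σ αᵢΔT Lᵢ = 25.3×10⁻⁶×152×230 + 19×10⁻⁶×152×525 = 2.401 mm.
The rigid supports impose zero overall length change; the single axial force P common to all segments must satisfy P Σ Lᵢ/(AᵢEᵢ) = δ_free.
Σ Lᵢ/(AᵢEᵢ) = 230/(2100×46×10³) + 525/(450×102×10³) = 1.382×10⁻⁵ mm/N.
Hence P = δ_free / Σ(L/AE) = 2.401/1.382×10⁻⁵ = 173.7 kN (tensile).
σ_{bronze} = P / A = 173700 / 450 = 386.1 MPa.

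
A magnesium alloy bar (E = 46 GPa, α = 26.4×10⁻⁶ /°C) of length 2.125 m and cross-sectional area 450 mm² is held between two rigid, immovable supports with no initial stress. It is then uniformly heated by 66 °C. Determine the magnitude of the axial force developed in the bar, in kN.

P ≈ 36.1 kN (compressive)

With zero net strain, σ = E·αΔT = 46 GPa × 26.4×10⁻⁶ × 66 = 80.15 MPa.
Then P = σA = 80.15 × 450 mm² = 36.07 kN, compressive.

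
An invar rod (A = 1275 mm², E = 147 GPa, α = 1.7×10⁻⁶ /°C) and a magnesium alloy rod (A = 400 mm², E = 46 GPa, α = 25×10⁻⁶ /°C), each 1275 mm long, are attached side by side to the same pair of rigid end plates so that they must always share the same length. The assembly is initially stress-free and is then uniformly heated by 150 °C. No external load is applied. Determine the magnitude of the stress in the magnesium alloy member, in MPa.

σ ≈ 146 MPa (compressive)

The magnesium alloy has the larger α, so on heating it would change length more than the invar if both were free. The rigid plates force a common final length, so the magnesium alloy is put into compression and the invar into tension, with equal and opposite forces P (no external load).
Setting the final lengths equal and cancelling L: (α₁ − α₂)ΔT = P/(A₁E₁) + P/(A₂E₂).
|α₁ − α₂|·ΔT = 23.3×10⁻⁶ × 150 = 0.003495.
1/(A₁E₁) + 1/(A₂E₂) = 1/(1275×147×10³) + 1/(400×46×10³) = 5.968×10⁻⁸ N⁻¹.
P = 0.003495 / 5.968×10⁻⁸ = 58560 N = 58.56 kN.
σ_{magnesium alloy} = P/A₂ = 58560/400 = 146.4 MPa, compressive.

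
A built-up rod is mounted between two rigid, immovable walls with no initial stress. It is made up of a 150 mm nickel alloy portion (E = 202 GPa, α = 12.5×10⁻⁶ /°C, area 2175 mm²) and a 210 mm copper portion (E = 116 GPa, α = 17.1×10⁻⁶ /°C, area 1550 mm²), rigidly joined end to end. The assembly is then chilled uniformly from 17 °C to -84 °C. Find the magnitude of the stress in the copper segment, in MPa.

σ ≈ 236 MPa (tensile)

If the supports were absent, the total length change would be Σ αᵢΔT Lᵢ = 12.5×10⁻⁶×101×150 + 17.1×10⁻⁶×101×210 = 0.5521 mm.
The rigid supports impose zero overall length change; the single axial force P common to all segments must satisfy P Σ Lᵢ/(AᵢEᵢ) = δ_free.
Σ Lᵢ/(AᵢEᵢ) = 150/(2175×202×10³) + 210/(1550×116×10³) = 1.509×10⁻⁶ mm/N.
P = 0.5521 / 1.509×10⁻⁶ = 365800 N = 365.8 kN, tensile.
σ_{copper} = P / A = 365800 / 1550 = 236 MPa.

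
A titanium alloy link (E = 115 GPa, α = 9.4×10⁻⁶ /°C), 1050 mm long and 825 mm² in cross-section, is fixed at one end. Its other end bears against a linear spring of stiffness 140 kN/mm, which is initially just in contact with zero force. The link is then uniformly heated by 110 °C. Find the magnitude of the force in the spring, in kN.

P ≈ 59.6 kN

Free thermal expansion: δ_free = αΔT L = 9.4×10⁻⁶ × 110 × 1050 = 1.086 mm.
With a force P in the spring, the elastic change of the link is PL/(AE) and that of the spring is P/k; compatibility requires their sum to equal δ_free.
P [ L/(AE) + 1/k ] = δ_free → P [ 1050/(825×115×10³) + 1/(140×10³) ] = 1.086.
P = 1.086 / 1.821×10⁻⁵ = 59620 N.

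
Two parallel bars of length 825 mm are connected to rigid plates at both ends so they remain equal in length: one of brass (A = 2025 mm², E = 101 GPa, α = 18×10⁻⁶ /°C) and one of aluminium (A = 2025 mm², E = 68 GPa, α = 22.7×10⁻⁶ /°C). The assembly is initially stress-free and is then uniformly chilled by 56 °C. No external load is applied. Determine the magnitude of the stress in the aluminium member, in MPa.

The aluminium has the larger α, so on cooling it would change length more than the brass if both were free. The rigid plates force a common final length, so the aluminium is put into tension and the brass into compression, with equal and opposite forces P (no external load).
Compatibility of the two members (thermal + elastic change equal): (α₁ − α₂)ΔT = P·[1/(A₁E₁) + 1/(A₂E₂)].
|α₁ − α₂|·ΔT = 4.7×10⁻⁶ × 56 = 0.0002632.
1/(A₁E₁) + 1/(A₂E₂) = 1/(2025×101×10³) + 1/(2025×68×10³) = 1.215×10⁻⁸ N⁻¹.
So P = 0.0002632 / 1.215×10⁻⁸ = 21.66 kN.
σ_{aluminium} = P/A₂ = 21660/2025 = 10.7 MPa, tensile.

σ ≈ 10.7 MPa (tensile)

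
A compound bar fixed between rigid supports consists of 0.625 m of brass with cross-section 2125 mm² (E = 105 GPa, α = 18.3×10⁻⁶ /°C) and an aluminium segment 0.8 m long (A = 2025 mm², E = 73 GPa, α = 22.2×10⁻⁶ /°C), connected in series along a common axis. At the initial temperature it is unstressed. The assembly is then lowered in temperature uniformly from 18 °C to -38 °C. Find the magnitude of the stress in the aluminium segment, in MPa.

σ ≈ 98.3 MPa (tensile)

If the supports were absent, the total length change would be Σ αᵢΔT Lᵢ = 18.3×10⁻⁶×56×625 + 22.2×10⁻⁶×56×800 = 1.635 mm.
The walls prevent any net length change, so an axial force P (same in every segment) develops. Compatibility: P · Σ Lᵢ/(AᵢEᵢ) = δ_free.
The series flexibility is Σ Lᵢ/(AᵢEᵢ) = 625/(2125×105×10³) + 800/(2025×73×10³) = 8.213×10⁻⁶ mm/N.
P = 1.635 / 8.213×10⁻⁶ = 199100 N = 199.1 kN, tensile.
σ_{aluminium} = P / A = 199100 / 2025 = 98.31 MPa.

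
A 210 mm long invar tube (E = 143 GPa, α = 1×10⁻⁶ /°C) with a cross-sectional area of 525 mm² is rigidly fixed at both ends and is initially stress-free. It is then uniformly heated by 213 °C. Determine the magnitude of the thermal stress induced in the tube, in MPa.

With length fixed, the mechanical strain must cancel the thermal strain αΔT = 1×10⁻⁶ × 213 = 213×10⁻⁶.
The stress required to suppress this strain is σ = Eε = 143×10³ × 213×10⁻⁶ = 30.46 MPa, compressive since the tube is trying to expand.

σ ≈ 30.5 MPa (compressive)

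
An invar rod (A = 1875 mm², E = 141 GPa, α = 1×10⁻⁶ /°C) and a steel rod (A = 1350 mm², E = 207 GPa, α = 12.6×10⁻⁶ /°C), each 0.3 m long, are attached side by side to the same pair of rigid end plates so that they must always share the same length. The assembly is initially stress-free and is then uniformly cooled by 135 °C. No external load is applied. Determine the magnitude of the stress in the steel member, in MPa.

Both members must finish at the same length. With the larger α, the steel tends to over-contract; the plates restrain it, putting the steel in tension and the invar in compression. With no external load the two internal forces are equal and opposite, magnitude P.
Compatibility of the two members (thermal + elastic change equal): (α₁ − α₂)ΔT = P·[1/(A₁E₁) + 1/(A₂E₂)].
|α₁ − α₂|·ΔT = 11.6×10⁻⁶ × 135 = 0.001566.
1/(A₁E₁) + 1/(A₂E₂) = 1/(1875×141×10³) + 1/(1350×207×10³) = 7.361×10⁻⁹ N⁻¹.
P = 0.001566 / 7.361×10⁻⁹ = 212700 N = 212.7 kN.
σ_{steel} = P/A₂ = 212700/1350 = 157.6 MPa, tensile.

σ ≈ 158 MPa (tensile)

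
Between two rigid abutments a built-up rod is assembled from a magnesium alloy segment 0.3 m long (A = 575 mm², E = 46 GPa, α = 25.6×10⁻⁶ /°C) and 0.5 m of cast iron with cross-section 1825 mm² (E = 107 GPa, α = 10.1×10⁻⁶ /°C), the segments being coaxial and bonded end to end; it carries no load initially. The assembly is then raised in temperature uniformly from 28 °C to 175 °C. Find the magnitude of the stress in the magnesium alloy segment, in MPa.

With the walls removed the bar would change length by δ_free = Σ αᵢΔT Lᵢ = 25.6×10⁻⁶×147×300 + 10.1×10⁻⁶×147×500 = 1.871 mm.
Since the ends are fixed, an axial force P builds up, equal in every segment, with P · Σ Lᵢ/(AᵢEᵢ) = δ_free.
The series flexibility is Σ Lᵢ/(AᵢEᵢ) = 300/(575×46×10³) + 500/(1825×107×10³) = 1.39×10⁻⁵ mm/N.
Hence P = δ_free / Σ(L/AE) = 1.871/1.39×10⁻⁵ = 134.6 kN (compressive).
σ_{magnesium alloy} = P / A = 134600 / 575 = 234.1 MPa.

σ ≈ 234 MPa (compressive)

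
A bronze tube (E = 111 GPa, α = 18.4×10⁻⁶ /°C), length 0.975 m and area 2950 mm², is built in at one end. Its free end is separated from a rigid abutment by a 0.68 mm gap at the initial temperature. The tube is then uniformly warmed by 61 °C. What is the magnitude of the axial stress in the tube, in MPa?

σ ≈ 47.2 MPa (compressive)

Unrestrained expansion: δ_free = αΔT L = 18.4×10⁻⁶ × 61 × 975 = 1.094 mm.
This exceeds the 0.68 mm gap, so the wall pushes back. The portion of expansion that must be recovered elastically is δ_free − gap = 1.094 − 0.68 = 0.4143 mm.
Compatibility: PL/(AE) = 0.4143 mm, so σ = P/A = E × (0.4143/975) = 47.17 MPa.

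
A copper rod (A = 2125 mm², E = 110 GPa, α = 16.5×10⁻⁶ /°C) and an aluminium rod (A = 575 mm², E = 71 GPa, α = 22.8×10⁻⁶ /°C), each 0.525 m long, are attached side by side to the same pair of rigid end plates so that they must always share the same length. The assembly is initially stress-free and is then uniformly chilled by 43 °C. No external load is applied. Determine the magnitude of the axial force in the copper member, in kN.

P ≈ 9.42 kN (compressive in the copper)

The aluminium has the larger α, so on cooling it would change length more than the copper if both were free. The rigid plates force a common final length, so the aluminium is put into tension and the copper into compression, with equal and opposite forces P (no external load).
Compatibility of the two members (thermal + elastic change equal): (α₁ − α₂)ΔT = P·[1/(A₁E₁) + 1/(A₂E₂)].
|α₁ − α₂|·ΔT = 6.3×10⁻⁶ × 43 = 0.0002709.
1/(A₁E₁) + 1/(A₂E₂) = 1/(2125×110×10³) + 1/(575×71×10³) = 2.877×10⁻⁸ N⁻¹.
So P = 0.0002709 / 2.877×10⁻⁸ = 9.415 kN.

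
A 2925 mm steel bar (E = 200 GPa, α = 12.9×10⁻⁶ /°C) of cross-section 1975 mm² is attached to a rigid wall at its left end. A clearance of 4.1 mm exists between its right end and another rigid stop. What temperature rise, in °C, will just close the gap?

The gap closes when αΔT L = 4.1 mm, since the bar is still unstressed at that instant.
So ΔT = g/(αL) = 4.1/(12.9×10⁻⁶ × 2925) = 108.7 °C.

ΔT ≈ 109 °C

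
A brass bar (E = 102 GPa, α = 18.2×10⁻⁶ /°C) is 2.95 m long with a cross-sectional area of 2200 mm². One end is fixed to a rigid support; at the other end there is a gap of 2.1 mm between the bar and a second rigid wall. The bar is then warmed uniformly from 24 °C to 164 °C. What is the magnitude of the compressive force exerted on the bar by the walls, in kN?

Free thermal elongation = αΔT L = 18.2×10⁻⁶ × 140 × 2950 = 7.517 mm.
After closing the 2.1 mm clearance, 7.517 − 2.1 = 5.417 mm of expansion remains to be suppressed by the wall.
That suppressed elongation corresponds to σ = E·Δ/L = 102×10³ × 5.417/2950 = 187.3 MPa.
P = σA = 187.3 × 2200 = 412 kN.

P ≈ 412 kN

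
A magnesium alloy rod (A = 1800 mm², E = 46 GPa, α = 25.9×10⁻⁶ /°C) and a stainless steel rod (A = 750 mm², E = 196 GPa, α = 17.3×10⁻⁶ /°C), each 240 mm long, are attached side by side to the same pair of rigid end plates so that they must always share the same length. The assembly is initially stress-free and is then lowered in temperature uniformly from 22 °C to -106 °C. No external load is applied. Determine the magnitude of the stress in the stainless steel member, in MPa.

σ ≈ 77.7 MPa (compressive)

Equilibrium of a rigid end plate with no external load gives equal and opposite internal forces ±P in the two members. Since α_{magnesium alloy} > α_{stainless steel}, cooling drives the magnesium alloy into tension and the stainless steel into compression.
Setting the final lengths equal and cancelling L: (α₁ − α₂)ΔT = P/(A₁E₁) + P/(A₂E₂).
|α₁ − α₂|·ΔT = 8.6×10⁻⁶ × 128 = 0.001101.
1/(A₁E₁) + 1/(A₂E₂) = 1/(1800×46×10³) + 1/(750×196×10³) = 1.888×10⁻⁸ N⁻¹.
P = 0.001101 / 1.888×10⁻⁸ = 58310 N = 58.31 kN.
σ_{stainless steel} = P/A₂ = 58310/750 = 77.74 MPa, compressive.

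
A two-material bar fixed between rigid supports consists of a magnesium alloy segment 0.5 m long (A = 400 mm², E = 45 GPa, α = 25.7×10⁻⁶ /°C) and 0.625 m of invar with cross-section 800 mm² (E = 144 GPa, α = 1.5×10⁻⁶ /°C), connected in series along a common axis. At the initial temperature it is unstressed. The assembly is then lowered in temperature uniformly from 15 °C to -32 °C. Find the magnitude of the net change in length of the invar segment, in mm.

Free thermal contraction of the whole bar: Σ αᵢΔT Lᵢ = 25.7×10⁻⁶×47×500 + 1.5×10⁻⁶×47×625 = 0.648 mm.
The walls prevent any net length change, so an axial force P (same in every segment) develops. Compatibility: P · Σ Lᵢ/(AᵢEᵢ) = δ_free.
Σ Lᵢ/(AᵢEᵢ) = 500/(400×45×10³) + 625/(800×144×10³) = 3.32×10⁻⁵ mm/N.
Hence P = δ_free / Σ(L/AE) = 0.648/3.32×10⁻⁵ = 19.52 kN (tensile).
For the invar segment, free thermal change = 1.5×10⁻⁶×47×625 = 0.04406 mm and elastic change from P = 19520×625/(800×144×10³) = 0.1059 mm; these oppose, so the net change is 0.0618 mm (segment lengthens).

|ΔL| ≈ 0.0618 mm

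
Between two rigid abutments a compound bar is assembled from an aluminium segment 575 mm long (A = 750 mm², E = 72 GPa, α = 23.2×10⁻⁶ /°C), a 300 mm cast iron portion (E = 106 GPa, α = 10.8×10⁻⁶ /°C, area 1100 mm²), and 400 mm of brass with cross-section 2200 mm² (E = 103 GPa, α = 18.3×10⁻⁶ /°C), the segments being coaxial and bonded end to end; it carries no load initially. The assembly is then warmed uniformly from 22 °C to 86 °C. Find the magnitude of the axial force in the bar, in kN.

P ≈ 102 kN (compressive)

Free thermal expansion of the whole bar: Σ αᵢΔT Lᵢ = 23.2×10⁻⁶×64×575 + 10.8×10⁻⁶×64×300 + 18.3×10⁻⁶×64×400 = 1.53 mm.
The walls prevent any net length change, so an axial force P (same in every segment) develops. Compatibility: P · Σ Lᵢ/(AᵢEᵢ) = δ_free.
The series flexibility is Σ Lᵢ/(AᵢEᵢ) = 575/(750×72×10³) + 300/(1100×106×10³) + 400/(2200×103×10³) = 1.499×10⁻⁵ mm/N.
Hence P = δ_free / Σ(L/AE) = 1.53/1.499×10⁻⁵ = 102.1 kN (compressive).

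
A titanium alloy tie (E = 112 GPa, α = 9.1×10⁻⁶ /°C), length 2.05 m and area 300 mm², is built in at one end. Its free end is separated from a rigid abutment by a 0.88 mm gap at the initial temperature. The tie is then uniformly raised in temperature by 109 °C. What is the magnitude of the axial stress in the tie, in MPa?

σ ≈ 63 MPa (compressive)

Free thermal elongation = αΔT L = 9.1×10⁻⁶ × 109 × 2050 = 2.033 mm.
This exceeds the 0.88 mm gap, so the wall pushes back. The portion of expansion that must be recovered elastically is δ_free − gap = 2.033 − 0.88 = 1.153 mm.
So σ = E(δ_free − g)/L = 112×10³ × 1.153/2050 = 63.01 MPa.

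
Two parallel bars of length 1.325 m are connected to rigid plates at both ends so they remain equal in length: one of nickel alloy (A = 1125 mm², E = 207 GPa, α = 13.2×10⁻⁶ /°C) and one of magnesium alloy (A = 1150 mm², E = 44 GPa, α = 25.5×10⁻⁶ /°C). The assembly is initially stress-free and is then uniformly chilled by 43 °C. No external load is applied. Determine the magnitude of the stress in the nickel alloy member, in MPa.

σ ≈ 19.5 MPa (compressive)

Equilibrium of a rigid end plate with no external load gives equal and opposite internal forces ±P in the two members. Since α_{magnesium alloy} > α_{nickel alloy}, cooling drives the magnesium alloy into tension and the nickel alloy into compression.
Compatibility of the two members (thermal + elastic change equal): (α₁ − α₂)ΔT = P·[1/(A₁E₁) + 1/(A₂E₂)].
|α₁ − α₂|·ΔT = 12.3×10⁻⁶ × 43 = 0.0005289.
1/(A₁E₁) + 1/(A₂E₂) = 1/(1125×207×10³) + 1/(1150×44×10³) = 2.406×10⁻⁸ N⁻¹.
P = 0.0005289 / 2.406×10⁻⁸ = 21990 N = 21.99 kN.
σ_{nickel alloy} = P/A₁ = 21990/1125 = 19.54 MPa, compressive.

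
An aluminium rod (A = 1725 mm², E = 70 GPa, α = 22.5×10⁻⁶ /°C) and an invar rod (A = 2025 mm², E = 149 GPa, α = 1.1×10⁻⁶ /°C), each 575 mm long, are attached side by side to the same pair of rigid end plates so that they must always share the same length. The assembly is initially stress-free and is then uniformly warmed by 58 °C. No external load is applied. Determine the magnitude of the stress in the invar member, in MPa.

σ ≈ 52.9 MPa (tensile)

The aluminium has the larger α, so on heating it would change length more than the invar if both were free. The rigid plates force a common final length, so the aluminium is put into compression and the invar into tension, with equal and opposite forces P (no external load).
Setting the final lengths equal and cancelling L: (α₁ − α₂)ΔT = P/(A₁E₁) + P/(A₂E₂).
|α₁ − α₂|·ΔT = 21.4×10⁻⁶ × 58 = 0.001241.
1/(A₁E₁) + 1/(A₂E₂) = 1/(1725×70×10³) + 1/(2025×149×10³) = 1.16×10⁻⁸ N⁻¹.
P = 0.001241 / 1.16×10⁻⁸ = 107000 N = 107 kN.
σ_{invar} = P/A₂ = 107000/2025 = 52.86 MPa, tensile.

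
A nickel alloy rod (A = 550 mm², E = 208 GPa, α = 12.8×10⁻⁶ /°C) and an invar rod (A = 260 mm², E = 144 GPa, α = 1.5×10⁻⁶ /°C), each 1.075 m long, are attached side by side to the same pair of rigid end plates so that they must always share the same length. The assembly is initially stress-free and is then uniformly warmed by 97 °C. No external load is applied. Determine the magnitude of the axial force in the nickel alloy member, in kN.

The nickel alloy has the larger α, so on heating it would change length more than the invar if both were free. The rigid plates force a common final length, so the nickel alloy is put into compression and the invar into tension, with equal and opposite forces P (no external load).
Equating the net (thermal + elastic) strains gives |α₁ − α₂|·ΔT = P·[1/(A₁E₁) + 1/(A₂E₂)].
|α₁ − α₂|·ΔT = 11.3×10⁻⁶ × 97 = 0.001096.
1/(A₁E₁) + 1/(A₂E₂) = 1/(550×208×10³) + 1/(260×144×10³) = 3.545×10⁻⁸ N⁻¹.
So P = 0.001096 / 3.545×10⁻⁸ = 30.92 kN.

P ≈ 30.9 kN (compressive in the nickel alloy)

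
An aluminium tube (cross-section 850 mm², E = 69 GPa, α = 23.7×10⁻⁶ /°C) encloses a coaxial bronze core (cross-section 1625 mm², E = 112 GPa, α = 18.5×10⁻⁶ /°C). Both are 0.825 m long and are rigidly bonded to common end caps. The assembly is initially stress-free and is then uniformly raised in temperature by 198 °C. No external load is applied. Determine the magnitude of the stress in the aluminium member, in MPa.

Both members must finish at the same length. With the larger α, the aluminium tends to over-expand; the plates restrain it, putting the aluminium in compression and the bronze in tension. With no external load the two internal forces are equal and opposite, magnitude P.
Setting the final lengths equal and cancelling L: (α₁ − α₂)ΔT = P/(A₁E₁) + P/(A₂E₂).
|α₁ − α₂|·ΔT = 5.2×10⁻⁶ × 198 = 0.00103.
1/(A₁E₁) + 1/(A₂E₂) = 1/(850×69×10³) + 1/(1625×112×10³) = 2.254×10⁻⁸ N⁻¹.
P = 0.00103 / 2.254×10⁻⁸ = 45670 N = 45.67 kN.
σ_{aluminium} = P/A₁ = 45670/850 = 53.73 MPa, compressive.

σ ≈ 53.7 MPa (compressive)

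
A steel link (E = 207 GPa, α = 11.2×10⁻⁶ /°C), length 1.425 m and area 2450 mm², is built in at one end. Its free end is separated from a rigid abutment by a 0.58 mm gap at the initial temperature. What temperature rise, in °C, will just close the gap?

ΔT ≈ 36.3 °C

Contact occurs when the free expansion equals the gap: αΔT L = 0.58 mm.
So ΔT = g/(αL) = 0.58/(11.2×10⁻⁶ × 1425) = 36.34 °C.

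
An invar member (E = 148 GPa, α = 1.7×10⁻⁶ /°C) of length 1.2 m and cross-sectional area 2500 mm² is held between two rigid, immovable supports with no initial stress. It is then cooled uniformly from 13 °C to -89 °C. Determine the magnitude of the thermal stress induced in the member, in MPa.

σ ≈ 25.7 MPa (tensile)

With length fixed, the mechanical strain must cancel the thermal strain αΔT = 1.7×10⁻⁶ × 102 = 173.4×10⁻⁶.
The stress required to suppress this strain is σ = Eε = 148×10³ × 173.4×10⁻⁶ = 25.66 MPa, tensile since the member is trying to contract.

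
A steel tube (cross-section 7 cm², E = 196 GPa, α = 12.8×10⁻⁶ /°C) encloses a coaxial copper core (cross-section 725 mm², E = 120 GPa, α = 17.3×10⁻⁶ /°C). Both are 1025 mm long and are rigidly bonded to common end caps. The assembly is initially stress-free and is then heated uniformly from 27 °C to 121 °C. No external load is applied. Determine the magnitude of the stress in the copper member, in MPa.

σ ≈ 31.1 MPa (compressive)

Equilibrium of a rigid end plate with no external load gives equal and opposite internal forces ±P in the two members. Since α_{copper} > α_{steel}, heating drives the copper into compression and the steel into tension.
Setting the final lengths equal and cancelling L: (α₁ − α₂)ΔT = P/(A₁E₁) + P/(A₂E₂).
|α₁ − α₂|·ΔT = 4.5×10⁻⁶ × 94 = 0.000423.
1/(A₁E₁) + 1/(A₂E₂) = 1/(700×196×10³) + 1/(725×120×10³) = 1.878×10⁻⁸ N⁻¹.
So P = 0.000423 / 1.878×10⁻⁸ = 22.52 kN.
σ_{copper} = P/A₂ = 22520/725 = 31.06 MPa, compressive.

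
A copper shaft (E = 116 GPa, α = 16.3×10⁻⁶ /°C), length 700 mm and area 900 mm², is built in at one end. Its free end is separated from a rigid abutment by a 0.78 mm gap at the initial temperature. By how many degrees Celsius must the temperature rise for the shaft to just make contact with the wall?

ΔT ≈ 68.4 °C

The gap closes when αΔT L = 0.78 mm, since the shaft is still unstressed at that instant.
ΔT = 0.78 / (16.3×10⁻⁶ × 700) = 68.36 °C.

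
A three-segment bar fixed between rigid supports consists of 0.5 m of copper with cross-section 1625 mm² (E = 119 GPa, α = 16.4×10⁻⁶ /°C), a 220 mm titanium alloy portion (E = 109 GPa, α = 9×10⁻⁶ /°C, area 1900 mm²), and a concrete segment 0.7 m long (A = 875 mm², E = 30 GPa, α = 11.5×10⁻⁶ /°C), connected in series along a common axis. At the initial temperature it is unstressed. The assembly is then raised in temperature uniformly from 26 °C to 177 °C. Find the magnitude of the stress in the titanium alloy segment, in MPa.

If the supports were absent, the total length change would be Σ αᵢΔT Lᵢ = 16.4×10⁻⁶×151×500 + 9×10⁻⁶×151×220 + 11.5×10⁻⁶×151×700 = 2.753 mm.
The walls prevent any net length change, so an axial force P (same in every segment) develops. Compatibility: P · Σ Lᵢ/(AᵢEᵢ) = δ_free.
Σ Lᵢ/(AᵢEᵢ) = 500/(1625×119×10³) + 220/(1900×109×10³) + 700/(875×30×10³) = 3.031×10⁻⁵ mm/N.
So P = 2.753 / 3.031×10⁻⁵ = 90.81 kN, compressive.
σ_{titanium alloy} = P / A = 90810 / 1900 = 47.79 MPa.

σ ≈ 47.8 MPa (compressive)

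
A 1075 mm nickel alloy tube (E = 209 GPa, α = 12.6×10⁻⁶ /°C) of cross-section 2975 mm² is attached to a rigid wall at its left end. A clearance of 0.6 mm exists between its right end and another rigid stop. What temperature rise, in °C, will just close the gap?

The gap closes when αΔT L = 0.6 mm, since the tube is still unstressed at that instant.
So ΔT = g/(αL) = 0.6/(12.6×10⁻⁶ × 1075) = 44.3 °C.

ΔT ≈ 44.3 °C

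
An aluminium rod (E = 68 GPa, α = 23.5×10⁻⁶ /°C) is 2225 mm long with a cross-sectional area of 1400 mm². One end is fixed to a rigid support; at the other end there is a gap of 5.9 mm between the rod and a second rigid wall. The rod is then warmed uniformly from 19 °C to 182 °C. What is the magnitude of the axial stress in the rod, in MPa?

σ ≈ 80.2 MPa (compressive)

Unrestrained expansion: δ_free = αΔT L = 23.5×10⁻⁶ × 163 × 2225 = 8.523 mm.
The gap closes (δ_free > 5.9 mm) and the wall then resists a further 8.523 − 5.9 = 2.623 mm of expansion.
Compatibility: PL/(AE) = 2.623 mm, so σ = P/A = E × (2.623/2225) = 80.16 MPa.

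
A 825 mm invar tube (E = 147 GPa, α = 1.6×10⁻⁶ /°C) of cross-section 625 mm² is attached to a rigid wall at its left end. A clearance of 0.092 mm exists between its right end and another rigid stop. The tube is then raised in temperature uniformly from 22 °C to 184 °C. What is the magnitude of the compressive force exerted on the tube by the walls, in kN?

Free thermal elongation = αΔT L = 1.6×10⁻⁶ × 162 × 825 = 0.2138 mm.
After closing the 0.092 mm clearance, 0.2138 − 0.092 = 0.1218 mm of expansion remains to be suppressed by the wall.
So σ = E(δ_free − g)/L = 147×10³ × 0.1218/825 = 21.71 MPa.
Force on the wall = σA = 21.71 × 625 mm² = 13.57 kN.

P ≈ 13.6 kN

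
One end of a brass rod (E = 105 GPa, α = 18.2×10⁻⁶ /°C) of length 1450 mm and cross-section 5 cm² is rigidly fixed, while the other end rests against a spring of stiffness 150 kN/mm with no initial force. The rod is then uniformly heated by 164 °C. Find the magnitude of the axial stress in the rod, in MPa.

Free thermal expansion: δ_free = αΔT L = 18.2×10⁻⁶ × 164 × 1450 = 4.328 mm.
Let P be the compressive force at the spring. The rod shortens elastically by PL/(AE) and the spring compresses by P/k; together these equal δ_free.
So P = δ_free / [L/(AE) + 1/k] = 4.328 / [ 1450/(500×105×10³) + 1/(150×10³) ].
P = 4.328 / 3.429×10⁻⁵ = 126200 N.
σ = P/A = 126200/500 = 252.5 MPa.

σ ≈ 252 MPa (compressive)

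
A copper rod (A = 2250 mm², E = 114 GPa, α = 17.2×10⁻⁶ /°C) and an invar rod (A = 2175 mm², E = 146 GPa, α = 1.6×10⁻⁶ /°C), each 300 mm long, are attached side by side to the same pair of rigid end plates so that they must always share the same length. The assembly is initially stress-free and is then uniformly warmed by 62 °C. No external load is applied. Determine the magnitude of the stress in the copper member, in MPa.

The copper has the larger α, so on heating it would change length more than the invar if both were free. The rigid plates force a common final length, so the copper is put into compression and the invar into tension, with equal and opposite forces P (no external load).
Compatibility of the two members (thermal + elastic change equal): (α₁ − α₂)ΔT = P·[1/(A₁E₁) + 1/(A₂E₂)].
|α₁ − α₂|·ΔT = 15.6×10⁻⁶ × 62 = 0.0009672.
1/(A₁E₁) + 1/(A₂E₂) = 1/(2250×114×10³) + 1/(2175×146×10³) = 7.048×10⁻⁹ N⁻¹.
P = 0.0009672 / 7.048×10⁻⁹ = 137200 N = 137.2 kN.
σ_{copper} = P/A₁ = 137200/2250 = 60.99 MPa, compressive.

σ ≈ 61 MPa (compressive)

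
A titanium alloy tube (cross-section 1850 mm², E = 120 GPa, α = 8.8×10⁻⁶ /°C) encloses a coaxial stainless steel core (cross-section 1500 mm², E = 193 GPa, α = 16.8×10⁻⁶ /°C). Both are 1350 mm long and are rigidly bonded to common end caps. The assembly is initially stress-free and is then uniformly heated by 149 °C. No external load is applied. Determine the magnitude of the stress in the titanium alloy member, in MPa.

Equilibrium of a rigid end plate with no external load gives equal and opposite internal forces ±P in the two members. Since α_{stainless steel} > α_{titanium alloy}, heating drives the stainless steel into compression and the titanium alloy into tension.
Equating the net (thermal + elastic) strains gives |α₁ − α₂|·ΔT = P·[1/(A₁E₁) + 1/(A₂E₂)].
|α₁ − α₂|·ΔT = 8×10⁻⁶ × 149 = 0.001192.
1/(A₁E₁) + 1/(A₂E₂) = 1/(1850×120×10³) + 1/(1500×193×10³) = 7.959×10⁻⁹ N⁻¹.
So P = 0.001192 / 7.959×10⁻⁹ = 149.8 kN.
σ_{titanium alloy} = P/A₁ = 149800/1850 = 80.96 MPa, tensile.

σ ≈ 81 MPa (tensile)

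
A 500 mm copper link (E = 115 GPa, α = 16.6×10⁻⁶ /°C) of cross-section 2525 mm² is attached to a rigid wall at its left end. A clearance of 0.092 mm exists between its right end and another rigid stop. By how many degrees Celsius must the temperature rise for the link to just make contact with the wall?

ΔT ≈ 11.1 °C

The gap closes when αΔT L = 0.092 mm, since the link is still unstressed at that instant.
So ΔT = g/(αL) = 0.092/(16.6×10⁻⁶ × 500) = 11.08 °C.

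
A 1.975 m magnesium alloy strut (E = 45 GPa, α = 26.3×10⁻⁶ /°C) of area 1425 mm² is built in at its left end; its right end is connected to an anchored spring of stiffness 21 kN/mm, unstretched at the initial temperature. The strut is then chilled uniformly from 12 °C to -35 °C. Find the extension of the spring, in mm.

If the spring were absent the strut would shorten by αΔT L = 26.3×10⁻⁶ × 47 × 1975 = 2.441 mm.
With a force P in the spring, the elastic change of the strut is PL/(AE) and that of the spring is P/k; compatibility requires their sum to equal δ_free.
So P = δ_free / [L/(AE) + 1/k] = 2.441 / [ 1975/(1425×45×10³) + 1/(21×10³) ].
P = 2.441 / 7.842×10⁻⁵ = 31130 N.
Spring extension = P/k = 31130/(21×10³) = 1.482 mm.

δ ≈ 1.48 mm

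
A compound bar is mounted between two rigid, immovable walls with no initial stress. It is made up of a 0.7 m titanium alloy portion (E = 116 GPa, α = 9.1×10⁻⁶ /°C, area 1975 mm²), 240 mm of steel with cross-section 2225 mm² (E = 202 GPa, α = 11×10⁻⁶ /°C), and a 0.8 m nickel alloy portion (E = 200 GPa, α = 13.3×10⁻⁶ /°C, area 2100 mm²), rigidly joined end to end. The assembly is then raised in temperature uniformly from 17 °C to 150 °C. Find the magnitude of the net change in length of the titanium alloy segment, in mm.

If the supports were absent, the total length change would be Σ αᵢΔT Lᵢ = 9.1×10⁻⁶×133×700 + 11×10⁻⁶×133×240 + 13.3×10⁻⁶×133×800 = 2.613 mm.
Since the ends are fixed, an axial force P builds up, equal in every segment, with P · Σ Lᵢ/(AᵢEᵢ) = δ_free.
The series flexibility is Σ Lᵢ/(AᵢEᵢ) = 700/(1975×116×10³) + 240/(2225×202×10³) + 800/(2100×200×10³) = 5.494×10⁻⁶ mm/N.
P = 2.613 / 5.494×10⁻⁶ = 475700 N = 475.7 kN, compressive.
For the titanium alloy segment, free thermal change = 9.1×10⁻⁶×133×700 = 0.8472 mm and elastic change from P = 475700×700/(1975×116×10³) = 1.453 mm; these oppose, so the net change is 0.606 mm (segment shortens).

|ΔL| ≈ 0.606 mm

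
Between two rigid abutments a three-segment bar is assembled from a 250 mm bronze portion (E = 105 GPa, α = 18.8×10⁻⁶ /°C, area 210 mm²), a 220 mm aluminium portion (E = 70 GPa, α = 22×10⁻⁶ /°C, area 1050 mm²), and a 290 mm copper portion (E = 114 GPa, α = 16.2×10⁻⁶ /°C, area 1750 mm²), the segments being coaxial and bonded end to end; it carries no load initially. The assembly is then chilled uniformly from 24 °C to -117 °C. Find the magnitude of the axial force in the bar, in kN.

If the supports were absent, the total length change would be Σ αᵢΔT Lᵢ = 18.8×10⁻⁶×141×250 + 22×10⁻⁶×141×220 + 16.2×10⁻⁶×141×290 = 2.008 mm.
The rigid supports impose zero overall length change; the single axial force P common to all segments must satisfy P Σ Lᵢ/(AᵢEᵢ) = δ_free.
Σ Lᵢ/(AᵢEᵢ) = 250/(210×105×10³) + 220/(1050×70×10³) + 290/(1750×114×10³) = 1.578×10⁻⁵ mm/N.
So P = 2.008 / 1.578×10⁻⁵ = 127.2 kN, tensile.

P ≈ 127 kN (tensile)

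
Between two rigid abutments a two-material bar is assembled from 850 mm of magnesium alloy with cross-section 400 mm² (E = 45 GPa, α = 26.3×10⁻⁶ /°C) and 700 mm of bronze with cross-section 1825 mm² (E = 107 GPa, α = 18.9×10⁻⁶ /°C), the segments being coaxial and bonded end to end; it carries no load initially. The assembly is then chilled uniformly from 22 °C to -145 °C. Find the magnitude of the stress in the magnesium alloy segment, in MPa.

Free thermal contraction of the whole bar: Σ αᵢΔT Lᵢ = 26.3×10⁻⁶×167×850 + 18.9×10⁻⁶×167×700 = 5.943 mm.
Since the ends are fixed, an axial force P builds up, equal in every segment, with P · Σ Lᵢ/(AᵢEᵢ) = δ_free.
The series flexibility is Σ Lᵢ/(AᵢEᵢ) = 850/(400×45×10³) + 700/(1825×107×10³) = 5.081×10⁻⁵ mm/N.
So P = 5.943 / 5.081×10⁻⁵ = 117 kN, tensile.
σ_{magnesium alloy} = P / A = 117000 / 400 = 292.4 MPa.

σ ≈ 292 MPa (tensile)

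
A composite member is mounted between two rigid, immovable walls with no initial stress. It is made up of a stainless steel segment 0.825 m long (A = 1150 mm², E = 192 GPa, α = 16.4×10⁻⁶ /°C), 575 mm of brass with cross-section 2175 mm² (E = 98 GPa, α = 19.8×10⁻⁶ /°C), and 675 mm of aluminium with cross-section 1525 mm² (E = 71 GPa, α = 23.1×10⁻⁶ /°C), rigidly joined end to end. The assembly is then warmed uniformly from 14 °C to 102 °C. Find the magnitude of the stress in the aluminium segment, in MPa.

σ ≈ 185 MPa (compressive)

If the supports were absent, the total length change would be Σ αᵢΔT Lᵢ = 16.4×10⁻⁶×88×825 + 19.8×10⁻⁶×88×575 + 23.1×10⁻⁶×88×675 = 3.565 mm.
Since the ends are fixed, an axial force P builds up, equal in every segment, with P · Σ Lᵢ/(AᵢEᵢ) = δ_free.
Σ Lᵢ/(AᵢEᵢ) = 825/(1150×192×10³) + 575/(2175×98×10³) + 675/(1525×71×10³) = 1.267×10⁻⁵ mm/N.
P = 3.565 / 1.267×10⁻⁵ = 281400 N = 281.4 kN, compressive.
σ_{aluminium} = P / A = 281400 / 1525 = 184.5 MPa.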